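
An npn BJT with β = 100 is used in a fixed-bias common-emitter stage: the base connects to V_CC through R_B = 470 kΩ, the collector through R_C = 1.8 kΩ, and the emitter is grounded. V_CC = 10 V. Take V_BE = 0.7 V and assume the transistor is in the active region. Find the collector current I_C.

I_C ≈ 2 mA

Base loop: V_CC = I_B·R_B + V_BE, so I_B = (10 − 0.7)/470 kΩ = 0.0198 mA.
In the active region I_C = β·I_B = 100 × 0.0198 = 1.98 mA.
Collector loop: V_CE = V_CC − I_C·R_C = 10 − 1.98×1.8 = 6.44 V.
Since V_CE = 6.44 V > V_CE(sat) ≈ 0.2 V, the transistor is in the active region as assumed.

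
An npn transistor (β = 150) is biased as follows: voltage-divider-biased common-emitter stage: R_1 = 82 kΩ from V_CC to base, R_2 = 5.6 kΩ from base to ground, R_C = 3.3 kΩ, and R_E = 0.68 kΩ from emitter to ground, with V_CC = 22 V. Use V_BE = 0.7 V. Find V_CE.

V_CE ≈ 18 V

Thevenize the base divider: V_Th = V_CC·R_2/(R_1+R_2) = 22×5.6/87.6 = 1.41 V, R_Th = R_1‖R_2 = 5.24 kΩ.
Base-emitter loop: V_Th = I_B·R_Th + V_BE + (β+1)I_B·R_E, so I_B = (1.41 − 0.7) / (5.24 + 151×0.68) = 0.00655 mA.
I_C = β·I_B = 150×0.00655 = 0.982 mA, and I_E = (β+1)I_B = 0.988 mA.
V_CE = V_CC − I_C·R_C − I_E·R_E = 22 − 0.982×3.3 − 0.988×0.68 = 18.1 V.
V_CE = 18.1 V > 0.2 V confirms active-region operation.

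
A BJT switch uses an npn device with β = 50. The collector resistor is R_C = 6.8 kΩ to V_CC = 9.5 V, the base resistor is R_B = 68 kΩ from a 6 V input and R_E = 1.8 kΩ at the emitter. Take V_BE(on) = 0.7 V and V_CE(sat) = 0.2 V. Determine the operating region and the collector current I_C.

Assume active: I_B = (6 − 0.7)/(68 + 51×1.8) = 0.0332 mA, I_C = β·I_B = 1.66 mA.
Then V_CE = 9.5 − 1.66×6.8 − 1.69×1.8 = -4.82 V < 0.2 V — the active assumption fails.
Re-solve with V_CE = 0.2 V. KCL at the emitter: V_E/R_E = (V_BB−0.7−V_E)/R_B + (V_CC−0.2−V_E)/R_C, giving V_E = 2.02 V.
I_C = (V_CC − 0.2 − V_E)/R_C = (9.3 − 2.02)/6.8 = 1.07 mA.
Check: I_B = (5.3 − 2.02)/68 = 0.0483 mA, and β·I_B = 2.42 mA > I_C, confirming saturation.

saturation; I_C ≈ 1.1 mA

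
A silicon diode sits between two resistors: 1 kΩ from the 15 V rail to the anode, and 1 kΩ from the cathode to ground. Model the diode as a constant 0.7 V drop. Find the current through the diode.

I ≈ 7.2 mA

The two resistors are in series with the diode, so KVL gives 15 = I·1 + 0.7 + I·1.
I = (15 − 0.7) / (1 + 1) kΩ = 14.3 / 2 = 7.15 mA.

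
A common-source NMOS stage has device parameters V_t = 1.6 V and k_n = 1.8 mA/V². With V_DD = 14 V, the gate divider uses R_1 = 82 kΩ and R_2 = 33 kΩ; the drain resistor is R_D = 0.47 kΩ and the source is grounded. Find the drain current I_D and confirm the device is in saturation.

I_D ≈ 5.3 mA

V_G = V_DD·R_2/(R_1+R_2) = 14×33/115 = 4.02 V. With the source grounded, V_GS = V_G = 4.02 V.
Assume saturation: I_D = (k_n/2)(V_GS − V_t)² = (1.8/2)×(4.02 − 1.6)² = 0.9×2.42² = 5.26 mA.
V_DS = V_DD − I_D·R_D = 14 − 5.26×0.47 = 11.5 V.
Saturation requires V_DS ≥ V_GS − V_t = 2.42 V; 11.5 ≥ 2.42 ✓.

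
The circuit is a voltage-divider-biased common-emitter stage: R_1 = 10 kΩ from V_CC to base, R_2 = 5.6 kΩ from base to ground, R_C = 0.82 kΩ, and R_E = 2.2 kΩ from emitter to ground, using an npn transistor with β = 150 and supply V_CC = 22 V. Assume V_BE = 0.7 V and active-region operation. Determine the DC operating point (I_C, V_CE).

I_C ≈ 3.2 mA, V_CE ≈ 12 V

Thevenize the base divider: V_Th = V_CC·R_2/(R_1+R_2) = 22×5.6/15.6 = 7.9 V, R_Th = R_1‖R_2 = 3.59 kΩ.
Base-emitter loop: V_Th = I_B·R_Th + V_BE + (β+1)I_B·R_E, so I_B = (7.9 − 0.7) / (3.59 + 151×2.2) = 0.0214 mA.
I_C = β·I_B = 150×0.0214 = 3.22 mA, and I_E = (β+1)I_B = 3.24 mA.
V_CE = V_CC − I_C·R_C − I_E·R_E = 22 − 3.22×0.82 − 3.24×2.2 = 12.2 V.
V_CE = 12.2 V > 0.2 V confirms active-region operation.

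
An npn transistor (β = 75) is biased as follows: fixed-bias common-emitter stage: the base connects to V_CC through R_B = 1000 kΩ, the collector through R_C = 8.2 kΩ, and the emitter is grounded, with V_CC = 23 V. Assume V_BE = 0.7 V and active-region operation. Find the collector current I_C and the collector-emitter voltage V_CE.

Base loop: V_CC = I_B·R_B + V_BE, so I_B = (23 − 0.7)/1000 kΩ = 0.0223 mA.
In the active region I_C = β·I_B = 75 × 0.0223 = 1.67 mA.
Collector loop: V_CE = V_CC − I_C·R_C = 23 − 1.67×8.2 = 9.29 V.
Since V_CE = 9.29 V > V_CE(sat) ≈ 0.2 V, the transistor is in the active region as assumed.

I_C ≈ 1.7 mA, V_CE ≈ 9.3 V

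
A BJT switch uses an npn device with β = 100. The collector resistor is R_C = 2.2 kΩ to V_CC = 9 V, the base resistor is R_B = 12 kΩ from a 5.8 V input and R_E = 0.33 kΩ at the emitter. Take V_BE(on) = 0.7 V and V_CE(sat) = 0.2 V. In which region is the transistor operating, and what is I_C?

Assume active: I_B = (5.8 − 0.7)/(12 + 101×0.33) = 0.113 mA, I_C = β·I_B = 11.3 mA.
Then V_CE = 9 − 11.3×2.2 − 11.4×0.33 = -19.5 V < 0.2 V — the active assumption fails.
Re-solve with V_CE = 0.2 V. KCL at the emitter: V_E/R_E = (V_BB−0.7−V_E)/R_B + (V_CC−0.2−V_E)/R_C, giving V_E = 1.24 V.
I_C = (V_CC − 0.2 − V_E)/R_C = (8.8 − 1.24)/2.2 = 3.44 mA.
Check: I_B = (5.1 − 1.24)/12 = 0.322 mA, and β·I_B = 32.2 mA > I_C, confirming saturation.

saturation; I_C ≈ 3.4 mA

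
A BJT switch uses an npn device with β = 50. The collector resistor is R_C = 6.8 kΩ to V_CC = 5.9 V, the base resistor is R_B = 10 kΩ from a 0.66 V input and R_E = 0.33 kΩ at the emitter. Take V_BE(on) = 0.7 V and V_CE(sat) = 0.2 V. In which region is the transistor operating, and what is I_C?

cutoff; I_C ≈ 0

V_BB = 0.66 V ≤ V_BE(on) = 0.7 V, so the base-emitter junction is not forward biased.
The transistor is in cutoff: I_B = I_C = 0.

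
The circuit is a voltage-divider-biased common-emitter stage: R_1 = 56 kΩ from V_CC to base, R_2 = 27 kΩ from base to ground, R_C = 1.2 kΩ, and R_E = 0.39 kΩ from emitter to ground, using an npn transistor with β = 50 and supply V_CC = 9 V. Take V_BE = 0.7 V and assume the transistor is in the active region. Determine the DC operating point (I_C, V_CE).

Thevenize the base divider: V_Th = V_CC·R_2/(R_1+R_2) = 9×27/83 = 2.93 V, R_Th = R_1‖R_2 = 18.2 kΩ.
Base-emitter loop: V_Th = I_B·R_Th + V_BE + (β+1)I_B·R_E, so I_B = (2.93 − 0.7) / (18.2 + 51×0.39) = 0.0585 mA.
I_C = β·I_B = 50×0.0585 = 2.92 mA, and I_E = (β+1)I_B = 2.98 mA.
V_CE = V_CC − I_C·R_C − I_E·R_E = 9 − 2.92×1.2 − 2.98×0.39 = 4.33 V.
V_CE = 4.33 V > 0.2 V confirms active-region operation.

I_C ≈ 2.9 mA, V_CE ≈ 4.3 V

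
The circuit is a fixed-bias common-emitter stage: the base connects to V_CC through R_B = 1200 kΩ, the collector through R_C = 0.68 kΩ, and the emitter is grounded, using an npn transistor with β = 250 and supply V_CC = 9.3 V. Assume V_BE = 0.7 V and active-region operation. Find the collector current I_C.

I_C ≈ 1.8 mA

Base loop: V_CC = I_B·R_B + V_BE, so I_B = (9.3 − 0.7)/1200 kΩ = 0.00717 mA.
In the active region I_C = β·I_B = 250 × 0.00717 = 1.79 mA.
Collector loop: V_CE = V_CC − I_C·R_C = 9.3 − 1.79×0.68 = 8.08 V.
Since V_CE = 8.08 V > V_CE(sat) ≈ 0.2 V, the transistor is in the active region as assumed.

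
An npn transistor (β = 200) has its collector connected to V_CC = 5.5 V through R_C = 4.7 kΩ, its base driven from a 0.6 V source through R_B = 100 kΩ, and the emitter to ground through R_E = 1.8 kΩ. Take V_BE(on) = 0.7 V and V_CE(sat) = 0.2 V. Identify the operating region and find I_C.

V_BB = 0.6 V ≤ V_BE(on) = 0.7 V, so the base-emitter junction is not forward biased.
The transistor is in cutoff: I_B = I_C = 0.

cutoff; I_C ≈ 0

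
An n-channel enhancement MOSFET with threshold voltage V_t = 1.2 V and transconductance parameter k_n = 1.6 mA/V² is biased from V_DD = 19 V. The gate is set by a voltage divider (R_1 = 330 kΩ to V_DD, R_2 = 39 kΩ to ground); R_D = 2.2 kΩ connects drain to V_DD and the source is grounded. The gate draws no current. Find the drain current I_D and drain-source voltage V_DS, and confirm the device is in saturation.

I_D ≈ 0.52 mA, V_DS ≈ 18 V

V_G = V_DD·R_2/(R_1+R_2) = 19×39/369 = 2.01 V. With the source grounded, V_GS = V_G = 2.01 V.
Assume saturation: I_D = (k_n/2)(V_GS − V_t)² = (1.6/2)×(2.01 − 1.2)² = 0.8×0.808² = 0.522 mA.
V_DS = V_DD − I_D·R_D = 19 − 0.522×2.2 = 17.9 V.
Saturation requires V_DS ≥ V_GS − V_t = 0.808 V; 17.9 ≥ 0.808 ✓.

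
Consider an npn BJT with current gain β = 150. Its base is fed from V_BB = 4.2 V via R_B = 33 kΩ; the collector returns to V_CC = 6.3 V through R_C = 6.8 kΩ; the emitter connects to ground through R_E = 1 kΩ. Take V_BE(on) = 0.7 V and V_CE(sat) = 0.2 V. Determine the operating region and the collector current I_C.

Assume active: I_B = (4.2 − 0.7)/(33 + 151×1) = 0.019 mA, I_C = β·I_B = 2.85 mA.
Then V_CE = 6.3 − 2.85×6.8 − 2.87×1 = -16 V < 0.2 V — the active assumption fails.
Re-solve with V_CE = 0.2 V. KCL at the emitter: V_E/R_E = (V_BB−0.7−V_E)/R_B + (V_CC−0.2−V_E)/R_C, giving V_E = 0.852 V.
I_C = (V_CC − 0.2 − V_E)/R_C = (6.1 − 0.852)/6.8 = 0.772 mA.
Check: I_B = (3.5 − 0.852)/33 = 0.0802 mA, and β·I_B = 12 mA > I_C, confirming saturation.

saturation; I_C ≈ 0.77 mA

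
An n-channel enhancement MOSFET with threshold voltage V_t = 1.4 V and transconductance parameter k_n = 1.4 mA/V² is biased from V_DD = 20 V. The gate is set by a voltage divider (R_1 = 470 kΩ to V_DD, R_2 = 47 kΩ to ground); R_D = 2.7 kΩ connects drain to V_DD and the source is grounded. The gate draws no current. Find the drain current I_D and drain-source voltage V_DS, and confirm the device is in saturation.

V_G = V_DD·R_2/(R_1+R_2) = 20×47/517 = 1.82 V. With the source grounded, V_GS = V_G = 1.82 V.
Assume saturation: I_D = (k_n/2)(V_GS − V_t)² = (1.4/2)×(1.82 − 1.4)² = 0.7×0.418² = 0.122 mA.
V_DS = V_DD − I_D·R_D = 20 − 0.122×2.7 = 19.7 V.
Saturation requires V_DS ≥ V_GS − V_t = 0.418 V; 19.7 ≥ 0.418 ✓.

I_D ≈ 0.12 mA, V_DS ≈ 20 V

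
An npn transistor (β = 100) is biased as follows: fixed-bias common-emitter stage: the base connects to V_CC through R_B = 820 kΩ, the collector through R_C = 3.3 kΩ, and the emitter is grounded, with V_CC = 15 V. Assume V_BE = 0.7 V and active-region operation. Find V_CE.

Base loop: V_CC = I_B·R_B + V_BE, so I_B = (15 − 0.7)/820 kΩ = 0.0174 mA.
In the active region I_C = β·I_B = 100 × 0.0174 = 1.74 mA.
Collector loop: V_CE = V_CC − I_C·R_C = 15 − 1.74×3.3 = 9.25 V.
Since V_CE = 9.25 V > V_CE(sat) ≈ 0.2 V, the transistor is in the active region as assumed.

V_CE ≈ 9.2 V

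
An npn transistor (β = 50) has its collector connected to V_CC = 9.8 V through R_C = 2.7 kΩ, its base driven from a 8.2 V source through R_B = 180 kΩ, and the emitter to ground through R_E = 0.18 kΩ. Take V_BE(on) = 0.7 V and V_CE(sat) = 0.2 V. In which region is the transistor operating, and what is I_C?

Assume active. Base-emitter loop: I_B = (V_BB − V_BE)/(R_B + (β+1)R_E) = (8.2 − 0.7)/(180 + 51×0.18) = 0.0396 mA.
I_C = β·I_B = 50×0.0396 = 1.98 mA.
V_CE = V_CC − I_C·R_C − I_E·R_E = 9.8 − 1.98×2.7 − 2.02×0.18 = 4.08 V > V_CE(sat), so the active-region assumption holds.

active; I_C ≈ 2 mA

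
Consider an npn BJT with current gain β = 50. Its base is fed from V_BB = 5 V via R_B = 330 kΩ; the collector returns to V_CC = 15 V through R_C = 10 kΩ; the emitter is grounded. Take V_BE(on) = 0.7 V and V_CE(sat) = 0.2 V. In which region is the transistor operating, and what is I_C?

active; I_C ≈ 0.65 mA

Assume active. Base-emitter loop: I_B = (V_BB − V_BE)/R_B = (5 − 0.7)/330 = 0.013 mA.
I_C = β·I_B = 50×0.013 = 0.652 mA.
V_CE = V_CC − I_C·R_C = 15 − 0.652×10 = 8.48 V > V_CE(sat), so the active-region assumption holds.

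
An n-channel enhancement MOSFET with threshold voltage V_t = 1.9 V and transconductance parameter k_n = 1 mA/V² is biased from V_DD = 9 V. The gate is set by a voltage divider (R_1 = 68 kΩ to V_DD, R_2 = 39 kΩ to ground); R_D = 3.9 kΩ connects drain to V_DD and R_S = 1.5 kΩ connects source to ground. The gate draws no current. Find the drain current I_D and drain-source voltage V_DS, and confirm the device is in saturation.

I_D ≈ 0.36 mA, V_DS ≈ 7.1 V

V_G = V_DD·R_2/(R_1+R_2) = 9×39/107 = 3.28 V.
Assume saturation: I_D = (k_n/2)(V_GS − V_t)² with V_GS = V_G − I_D·R_S = 3.28 − 1.5·I_D.
Substituting gives 1.12·I_D² − 3.07·I_D + 0.953 = 0, with roots I_D = 0.357 or 2.37 mA.
The root I_D = 2.37 mA gives V_GS = -0.278 V ≤ V_t, so take I_D = 0.357 mA.
Then V_GS = 2.74 V and V_DS = V_DD − I_D(R_D+R_S) = 9 − 0.357×5.4 = 7.07 V.
Saturation requires V_DS ≥ V_GS − V_t = 0.845 V; 7.07 ≥ 0.845 ✓.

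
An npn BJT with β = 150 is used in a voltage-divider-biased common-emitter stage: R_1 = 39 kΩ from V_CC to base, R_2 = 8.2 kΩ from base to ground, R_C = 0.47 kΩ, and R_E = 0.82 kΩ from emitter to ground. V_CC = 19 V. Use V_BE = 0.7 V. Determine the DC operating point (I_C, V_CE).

Thevenize the base divider: V_Th = V_CC·R_2/(R_1+R_2) = 19×8.2/47.2 = 3.3 V, R_Th = R_1‖R_2 = 6.78 kΩ.
Base-emitter loop: V_Th = I_B·R_Th + V_BE + (β+1)I_B·R_E, so I_B = (3.3 − 0.7) / (6.78 + 151×0.82) = 0.0199 mA.
I_C = β·I_B = 150×0.0199 = 2.99 mA, and I_E = (β+1)I_B = 3.01 mA.
V_CE = V_CC − I_C·R_C − I_E·R_E = 19 − 2.99×0.47 − 3.01×0.82 = 15.1 V.
V_CE = 15.1 V > 0.2 V confirms active-region operation.

I_C ≈ 3 mA, V_CE ≈ 15 V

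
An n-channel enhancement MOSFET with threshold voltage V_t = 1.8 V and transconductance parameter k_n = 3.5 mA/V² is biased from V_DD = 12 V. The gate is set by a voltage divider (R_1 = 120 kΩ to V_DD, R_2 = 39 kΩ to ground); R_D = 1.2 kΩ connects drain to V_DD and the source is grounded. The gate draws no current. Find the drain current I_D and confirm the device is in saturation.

V_G = V_DD·R_2/(R_1+R_2) = 12×39/159 = 2.94 V. With the source grounded, V_GS = V_G = 2.94 V.
Assume saturation: I_D = (k_n/2)(V_GS − V_t)² = (3.5/2)×(2.94 − 1.8)² = 1.75×1.14² = 2.29 mA.
V_DS = V_DD − I_D·R_D = 12 − 2.29×1.2 = 9.25 V.
Saturation requires V_DS ≥ V_GS − V_t = 1.14 V; 9.25 ≥ 1.14 ✓.

I_D ≈ 2.3 mA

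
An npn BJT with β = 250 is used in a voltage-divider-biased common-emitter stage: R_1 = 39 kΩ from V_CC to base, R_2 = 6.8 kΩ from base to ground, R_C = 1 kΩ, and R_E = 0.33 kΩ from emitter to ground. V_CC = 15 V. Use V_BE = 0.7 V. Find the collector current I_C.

I_C ≈ 4.3 mA

Thevenize the base divider: V_Th = V_CC·R_2/(R_1+R_2) = 15×6.8/45.8 = 2.23 V, R_Th = R_1‖R_2 = 5.79 kΩ.
Base-emitter loop: V_Th = I_B·R_Th + V_BE + (β+1)I_B·R_E, so I_B = (2.23 − 0.7) / (5.79 + 251×0.33) = 0.0172 mA.
I_C = β·I_B = 250×0.0172 = 4.31 mA, and I_E = (β+1)I_B = 4.33 mA.
V_CE = V_CC − I_C·R_C − I_E·R_E = 15 − 4.31×1 − 4.33×0.33 = 9.26 V.
V_CE = 9.26 V > 0.2 V confirms active-region operation.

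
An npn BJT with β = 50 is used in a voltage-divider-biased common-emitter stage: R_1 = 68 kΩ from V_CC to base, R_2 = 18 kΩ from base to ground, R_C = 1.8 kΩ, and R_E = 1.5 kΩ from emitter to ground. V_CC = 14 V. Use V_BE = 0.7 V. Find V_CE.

V_CE ≈ 9.9 V

Thevenize the base divider: V_Th = V_CC·R_2/(R_1+R_2) = 14×18/86 = 2.93 V, R_Th = R_1‖R_2 = 14.2 kΩ.
Base-emitter loop: V_Th = I_B·R_Th + V_BE + (β+1)I_B·R_E, so I_B = (2.93 − 0.7) / (14.2 + 51×1.5) = 0.0246 mA.
I_C = β·I_B = 50×0.0246 = 1.23 mA, and I_E = (β+1)I_B = 1.25 mA.
V_CE = V_CC − I_C·R_C − I_E·R_E = 14 − 1.23×1.8 − 1.25×1.5 = 9.91 V.
V_CE = 9.91 V > 0.2 V confirms active-region operation.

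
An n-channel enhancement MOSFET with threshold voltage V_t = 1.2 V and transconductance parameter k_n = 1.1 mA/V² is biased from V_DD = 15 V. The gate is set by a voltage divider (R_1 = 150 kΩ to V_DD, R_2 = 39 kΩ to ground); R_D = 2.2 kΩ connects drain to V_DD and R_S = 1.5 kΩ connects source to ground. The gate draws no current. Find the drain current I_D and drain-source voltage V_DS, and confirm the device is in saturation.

I_D ≈ 0.58 mA, V_DS ≈ 13 V

V_G = V_DD·R_2/(R_1+R_2) = 15×39/189 = 3.1 V.
Assume saturation: I_D = (k_n/2)(V_GS − V_t)² with V_GS = V_G − I_D·R_S = 3.1 − 1.5·I_D.
Substituting gives 1.24·I_D² − 4.13·I_D + 1.98 = 0, with roots I_D = 0.579 or 2.76 mA.
The root I_D = 2.76 mA gives V_GS = -1.04 V ≤ V_t, so take I_D = 0.579 mA.
Then V_GS = 2.23 V and V_DS = V_DD − I_D(R_D+R_S) = 15 − 0.579×3.7 = 12.9 V.
Saturation requires V_DS ≥ V_GS − V_t = 1.03 V; 12.9 ≥ 1.03 ✓.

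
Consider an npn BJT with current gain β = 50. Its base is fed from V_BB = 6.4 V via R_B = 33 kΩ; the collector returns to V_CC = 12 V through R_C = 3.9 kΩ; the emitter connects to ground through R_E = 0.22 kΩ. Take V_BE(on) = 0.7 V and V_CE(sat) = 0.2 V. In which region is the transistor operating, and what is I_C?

Assume active: I_B = (6.4 − 0.7)/(33 + 51×0.22) = 0.129 mA, I_C = β·I_B = 6.45 mA.
Then V_CE = 12 − 6.45×3.9 − 6.57×0.22 = -14.6 V < 0.2 V — the active assumption fails.
Re-solve with V_CE = 0.2 V. KCL at the emitter: V_E/R_E = (V_BB−0.7−V_E)/R_B + (V_CC−0.2−V_E)/R_C, giving V_E = 0.662 V.
I_C = (V_CC − 0.2 − V_E)/R_C = (11.8 − 0.662)/3.9 = 2.86 mA.
Check: I_B = (5.7 − 0.662)/33 = 0.153 mA, and β·I_B = 7.63 mA > I_C, confirming saturation.

saturation; I_C ≈ 2.9 mA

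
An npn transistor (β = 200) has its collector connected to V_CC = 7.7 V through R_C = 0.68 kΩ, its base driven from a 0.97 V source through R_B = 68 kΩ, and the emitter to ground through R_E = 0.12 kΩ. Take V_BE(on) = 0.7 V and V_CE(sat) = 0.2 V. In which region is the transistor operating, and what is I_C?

active; I_C ≈ 0.59 mA

Assume active. Base-emitter loop: I_B = (V_BB − V_BE)/(R_B + (β+1)R_E) = (0.97 − 0.7)/(68 + 201×0.12) = 0.00293 mA.
I_C = β·I_B = 200×0.00293 = 0.586 mA.
V_CE = V_CC − I_C·R_C − I_E·R_E = 7.7 − 0.586×0.68 − 0.589×0.12 = 7.23 V > V_CE(sat), so the active-region assumption holds.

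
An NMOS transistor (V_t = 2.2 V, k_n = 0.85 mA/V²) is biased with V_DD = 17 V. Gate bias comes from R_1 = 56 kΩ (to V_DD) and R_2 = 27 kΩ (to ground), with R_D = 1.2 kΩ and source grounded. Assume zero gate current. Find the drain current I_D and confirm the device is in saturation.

I_D ≈ 4.7 mA

V_G = V_DD·R_2/(R_1+R_2) = 17×27/83 = 5.53 V. With the source grounded, V_GS = V_G = 5.53 V.
Assume saturation: I_D = (k_n/2)(V_GS − V_t)² = (0.85/2)×(5.53 − 2.2)² = 0.425×3.33² = 4.71 mA.
V_DS = V_DD − I_D·R_D = 17 − 4.71×1.2 = 11.3 V.
Saturation requires V_DS ≥ V_GS − V_t = 3.33 V; 11.3 ≥ 3.33 ✓.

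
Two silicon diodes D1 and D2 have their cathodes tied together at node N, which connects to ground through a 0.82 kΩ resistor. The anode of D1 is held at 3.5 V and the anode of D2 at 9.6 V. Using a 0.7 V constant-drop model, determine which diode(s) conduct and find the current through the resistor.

Assume both conduct. Then node N would need to be at both 3.5−0.7 = 2.8 V and 9.6−0.7 = 8.9 V, which is impossible.
Assume only D2 conducts: V_N = 9.6 − 0.7 = 8.9 V, so I_R = 8.9/0.82 = 10.9 mA.
Check D1: its anode-to-cathode voltage is 3.5 − 8.9 = -5.4 V < 0.7 V, so it is off. The assumption is consistent.

Only D2 conducts; I_R ≈ 11 mA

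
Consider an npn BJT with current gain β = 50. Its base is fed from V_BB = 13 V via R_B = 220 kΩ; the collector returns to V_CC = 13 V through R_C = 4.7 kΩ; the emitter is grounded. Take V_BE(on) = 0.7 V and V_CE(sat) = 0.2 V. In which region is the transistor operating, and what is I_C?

saturation; I_C ≈ 2.7 mA

Assume active: I_B = (13 − 0.7)/220 = 0.0559 mA, giving I_C = β·I_B = 2.8 mA.
But then V_CE = 13 − 2.8×4.7 = -0.139 V < V_CE(sat) = 0.2 V — impossible in the active region.
So the transistor is saturated. With V_CE = 0.2 V, I_C = (V_CC − 0.2)/R_C = 12.8/4.7 = 2.72 mA.
Check: β·I_B = 2.8 mA > I_C = 2.72 mA, confirming saturation.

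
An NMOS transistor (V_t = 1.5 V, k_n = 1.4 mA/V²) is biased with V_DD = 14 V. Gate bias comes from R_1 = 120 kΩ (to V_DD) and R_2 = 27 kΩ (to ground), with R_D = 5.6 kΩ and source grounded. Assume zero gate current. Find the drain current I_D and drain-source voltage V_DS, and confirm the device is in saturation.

V_G = V_DD·R_2/(R_1+R_2) = 14×27/147 = 2.57 V. With the source grounded, V_GS = V_G = 2.57 V.
Assume saturation: I_D = (k_n/2)(V_GS − V_t)² = (1.4/2)×(2.57 − 1.5)² = 0.7×1.07² = 0.804 mA.
V_DS = V_DD − I_D·R_D = 14 − 0.804×5.6 = 9.5 V.
Saturation requires V_DS ≥ V_GS − V_t = 1.07 V; 9.5 ≥ 1.07 ✓.

I_D ≈ 0.8 mA, V_DS ≈ 9.5 V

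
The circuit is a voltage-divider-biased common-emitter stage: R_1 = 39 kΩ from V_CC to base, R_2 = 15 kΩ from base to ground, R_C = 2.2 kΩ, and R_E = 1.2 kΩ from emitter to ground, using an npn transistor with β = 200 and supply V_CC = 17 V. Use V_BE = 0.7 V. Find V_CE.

V_CE ≈ 6.1 V

Thevenize the base divider: V_Th = V_CC·R_2/(R_1+R_2) = 17×15/54 = 4.72 V, R_Th = R_1‖R_2 = 10.8 kΩ.
Base-emitter loop: V_Th = I_B·R_Th + V_BE + (β+1)I_B·R_E, so I_B = (4.72 − 0.7) / (10.8 + 201×1.2) = 0.016 mA.
I_C = β·I_B = 200×0.016 = 3.19 mA, and I_E = (β+1)I_B = 3.21 mA.
V_CE = V_CC − I_C·R_C − I_E·R_E = 17 − 3.19×2.2 − 3.21×1.2 = 6.13 V.
V_CE = 6.13 V > 0.2 V confirms active-region operation.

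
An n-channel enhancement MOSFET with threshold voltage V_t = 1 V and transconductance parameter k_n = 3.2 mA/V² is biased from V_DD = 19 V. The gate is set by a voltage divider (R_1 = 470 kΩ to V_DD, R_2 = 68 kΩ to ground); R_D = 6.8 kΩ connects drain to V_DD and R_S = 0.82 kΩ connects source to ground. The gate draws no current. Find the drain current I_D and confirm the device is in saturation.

V_G = V_DD·R_2/(R_1+R_2) = 19×68/538 = 2.4 V.
Assume saturation: I_D = (k_n/2)(V_GS − V_t)² with V_GS = V_G − I_D·R_S = 2.4 − 0.82·I_D.
Substituting gives 1.08·I_D² − 4.68·I_D + 3.14 = 0, with roots I_D = 0.831 or 3.52 mA.
The root I_D = 3.52 mA gives V_GS = -0.483 V ≤ V_t, so take I_D = 0.831 mA.
Then V_GS = 1.72 V and V_DS = V_DD − I_D(R_D+R_S) = 19 − 0.831×7.62 = 12.7 V.
Saturation requires V_DS ≥ V_GS − V_t = 0.72 V; 12.7 ≥ 0.72 ✓.

I_D ≈ 0.83 mA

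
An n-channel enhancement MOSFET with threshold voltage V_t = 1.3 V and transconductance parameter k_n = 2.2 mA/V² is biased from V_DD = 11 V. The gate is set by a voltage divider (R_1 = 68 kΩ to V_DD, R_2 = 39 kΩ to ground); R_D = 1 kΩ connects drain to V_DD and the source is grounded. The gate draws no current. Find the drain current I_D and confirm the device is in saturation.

I_D ≈ 8.1 mA

V_G = V_DD·R_2/(R_1+R_2) = 11×39/107 = 4.01 V. With the source grounded, V_GS = V_G = 4.01 V.
Assume saturation: I_D = (k_n/2)(V_GS − V_t)² = (2.2/2)×(4.01 − 1.3)² = 1.1×2.71² = 8.07 mA.
V_DS = V_DD − I_D·R_D = 11 − 8.07×1 = 2.93 V.
Saturation requires V_DS ≥ V_GS − V_t = 2.71 V; 2.93 ≥ 2.71 ✓.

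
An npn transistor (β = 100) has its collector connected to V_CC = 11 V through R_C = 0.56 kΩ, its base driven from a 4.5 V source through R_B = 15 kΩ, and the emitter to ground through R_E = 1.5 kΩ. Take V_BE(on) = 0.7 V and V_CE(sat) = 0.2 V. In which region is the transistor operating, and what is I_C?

Assume active. Base-emitter loop: I_B = (V_BB − V_BE)/(R_B + (β+1)R_E) = (4.5 − 0.7)/(15 + 101×1.5) = 0.0228 mA.
I_C = β·I_B = 100×0.0228 = 2.28 mA.
V_CE = V_CC − I_C·R_C − I_E·R_E = 11 − 2.28×0.56 − 2.31×1.5 = 6.26 V > V_CE(sat), so the active-region assumption holds.

active; I_C ≈ 2.3 mA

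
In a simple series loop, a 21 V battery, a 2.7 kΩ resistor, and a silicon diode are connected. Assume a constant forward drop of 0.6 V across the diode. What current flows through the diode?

KVL around the loop: 21 = V_D + I·R = 0.6 + I × 2.7 kΩ.
So I = (21 − 0.6) / 2.7 kΩ = 20.4 / 2.7 = 7.56 mA.

I ≈ 7.6 mA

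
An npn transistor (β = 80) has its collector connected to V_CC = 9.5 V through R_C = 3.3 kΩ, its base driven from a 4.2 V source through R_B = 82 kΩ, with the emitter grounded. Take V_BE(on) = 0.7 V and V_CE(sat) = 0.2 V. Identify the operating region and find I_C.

Assume active: I_B = (4.2 − 0.7)/82 = 0.0427 mA, giving I_C = β·I_B = 3.41 mA.
But then V_CE = 9.5 − 3.41×3.3 = -1.77 V < V_CE(sat) = 0.2 V — impossible in the active region.
So the transistor is saturated. With V_CE = 0.2 V, I_C = (V_CC − 0.2)/R_C = 9.3/3.3 = 2.82 mA.
Check: β·I_B = 3.41 mA > I_C = 2.82 mA, confirming saturation.

saturation; I_C ≈ 2.8 mA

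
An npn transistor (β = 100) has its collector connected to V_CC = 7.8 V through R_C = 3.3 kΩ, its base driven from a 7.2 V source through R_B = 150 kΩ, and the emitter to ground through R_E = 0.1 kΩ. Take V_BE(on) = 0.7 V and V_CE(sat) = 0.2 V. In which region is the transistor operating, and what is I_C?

saturation; I_C ≈ 2.2 mA

Assume active: I_B = (7.2 − 0.7)/(150 + 101×0.1) = 0.0406 mA, I_C = β·I_B = 4.06 mA.
Then V_CE = 7.8 − 4.06×3.3 − 4.1×0.1 = -6.01 V < 0.2 V — the active assumption fails.
Re-solve with V_CE = 0.2 V. KCL at the emitter: V_E/R_E = (V_BB−0.7−V_E)/R_B + (V_CC−0.2−V_E)/R_C, giving V_E = 0.228 V.
I_C = (V_CC − 0.2 − V_E)/R_C = (7.6 − 0.228)/3.3 = 2.23 mA.
Check: I_B = (6.5 − 0.228)/150 = 0.0418 mA, and β·I_B = 4.18 mA > I_C, confirming saturation.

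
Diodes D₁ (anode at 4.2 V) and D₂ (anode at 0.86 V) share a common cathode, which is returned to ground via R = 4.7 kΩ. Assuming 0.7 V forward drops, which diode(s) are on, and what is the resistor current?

Assume both conduct. Then node N would need to be at both 4.2−0.7 = 3.5 V and 0.86−0.7 = 0.16 V, which is impossible.
Assume only D₁ conducts: V_N = 4.2 − 0.7 = 3.5 V, so I_R = 3.5/4.7 = 0.745 mA.
Check D₂: its anode-to-cathode voltage is 0.86 − 3.5 = -2.64 V < 0.7 V, so it is off. The assumption is consistent.

Only D₁ conducts; I_R ≈ 0.74 mA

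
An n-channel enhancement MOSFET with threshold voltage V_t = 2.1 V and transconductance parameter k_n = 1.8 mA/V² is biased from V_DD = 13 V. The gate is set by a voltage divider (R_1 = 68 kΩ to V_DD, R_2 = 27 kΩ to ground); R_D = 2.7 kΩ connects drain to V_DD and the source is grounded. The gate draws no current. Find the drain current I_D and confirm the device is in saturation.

V_G = V_DD·R_2/(R_1+R_2) = 13×27/95 = 3.69 V. With the source grounded, V_GS = V_G = 3.69 V.
Assume saturation: I_D = (k_n/2)(V_GS − V_t)² = (1.8/2)×(3.69 − 2.1)² = 0.9×1.59² = 2.29 mA.
V_DS = V_DD − I_D·R_D = 13 − 2.29×2.7 = 6.82 V.
Saturation requires V_DS ≥ V_GS − V_t = 1.59 V; 6.82 ≥ 1.59 ✓.

I_D ≈ 2.3 mA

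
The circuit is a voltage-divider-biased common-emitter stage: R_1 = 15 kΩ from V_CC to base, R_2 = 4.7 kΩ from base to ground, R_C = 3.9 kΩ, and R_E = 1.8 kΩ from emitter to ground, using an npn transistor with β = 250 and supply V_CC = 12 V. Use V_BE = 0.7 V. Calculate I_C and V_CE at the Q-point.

Thevenize the base divider: V_Th = V_CC·R_2/(R_1+R_2) = 12×4.7/19.7 = 2.86 V, R_Th = R_1‖R_2 = 3.58 kΩ.
Base-emitter loop: V_Th = I_B·R_Th + V_BE + (β+1)I_B·R_E, so I_B = (2.86 − 0.7) / (3.58 + 251×1.8) = 0.00475 mA.
I_C = β·I_B = 250×0.00475 = 1.19 mA, and I_E = (β+1)I_B = 1.19 mA.
V_CE = V_CC − I_C·R_C − I_E·R_E = 12 − 1.19×3.9 − 1.19×1.8 = 5.22 V.
V_CE = 5.22 V > 0.2 V confirms active-region operation.

I_C ≈ 1.2 mA, V_CE ≈ 5.2 V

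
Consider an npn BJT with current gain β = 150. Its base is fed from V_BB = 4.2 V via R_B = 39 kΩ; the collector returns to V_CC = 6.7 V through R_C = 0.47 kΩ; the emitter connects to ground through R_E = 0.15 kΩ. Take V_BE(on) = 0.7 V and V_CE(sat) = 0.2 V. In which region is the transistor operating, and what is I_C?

active; I_C ≈ 8.5 mA

Assume active. Base-emitter loop: I_B = (V_BB − V_BE)/(R_B + (β+1)R_E) = (4.2 − 0.7)/(39 + 151×0.15) = 0.0568 mA.
I_C = β·I_B = 150×0.0568 = 8.52 mA.
V_CE = V_CC − I_C·R_C − I_E·R_E = 6.7 − 8.52×0.47 − 8.57×0.15 = 1.41 V > V_CE(sat), so the active-region assumption holds.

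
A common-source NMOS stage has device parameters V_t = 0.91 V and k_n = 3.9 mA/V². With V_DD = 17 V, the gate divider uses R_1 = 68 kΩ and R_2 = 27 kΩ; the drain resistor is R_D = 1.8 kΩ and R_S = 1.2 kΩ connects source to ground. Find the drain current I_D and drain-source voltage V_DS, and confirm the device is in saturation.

I_D ≈ 2.4 mA, V_DS ≈ 9.9 V

V_G = V_DD·R_2/(R_1+R_2) = 17×27/95 = 4.83 V.
Assume saturation: I_D = (k_n/2)(V_GS − V_t)² with V_GS = V_G − I_D·R_S = 4.83 − 1.2·I_D.
Substituting gives 2.81·I_D² − 19.4·I_D + 30 = 0, with roots I_D = 2.35 or 4.54 mA.
The root I_D = 4.54 mA gives V_GS = -0.616 V ≤ V_t, so take I_D = 2.35 mA.
Then V_GS = 2.01 V and V_DS = V_DD − I_D(R_D+R_S) = 17 − 2.35×3 = 9.94 V.
Saturation requires V_DS ≥ V_GS − V_t = 1.1 V; 9.94 ≥ 1.1 ✓.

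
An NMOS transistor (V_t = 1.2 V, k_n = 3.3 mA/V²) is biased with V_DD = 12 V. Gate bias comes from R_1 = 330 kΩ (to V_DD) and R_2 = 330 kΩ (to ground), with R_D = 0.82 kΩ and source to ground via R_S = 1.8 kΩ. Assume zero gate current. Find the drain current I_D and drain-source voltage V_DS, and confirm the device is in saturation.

I_D ≈ 2 mA, V_DS ≈ 6.6 V

V_G = V_DD·R_2/(R_1+R_2) = 12×330/660 = 6 V.
Assume saturation: I_D = (k_n/2)(V_GS − V_t)² with V_GS = V_G − I_D·R_S = 6 − 1.8·I_D.
Substituting gives 5.35·I_D² − 29.5·I_D + 38 = 0, with roots I_D = 2.05 or 3.47 mA.
The root I_D = 3.47 mA gives V_GS = -0.251 V ≤ V_t, so take I_D = 2.05 mA.
Then V_GS = 2.31 V and V_DS = V_DD − I_D(R_D+R_S) = 12 − 2.05×2.62 = 6.63 V.
Saturation requires V_DS ≥ V_GS − V_t = 1.11 V; 6.63 ≥ 1.11 ✓.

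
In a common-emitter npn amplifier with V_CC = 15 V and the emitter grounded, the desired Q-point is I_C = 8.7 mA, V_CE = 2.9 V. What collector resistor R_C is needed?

R_C ≈ 1.4 kΩ

Collector loop: V_CC = I_C·R_C + V_CE.
R_C = (V_CC − V_CE)/I_C = (15 − 2.9)/8.7 = 1.39 kΩ.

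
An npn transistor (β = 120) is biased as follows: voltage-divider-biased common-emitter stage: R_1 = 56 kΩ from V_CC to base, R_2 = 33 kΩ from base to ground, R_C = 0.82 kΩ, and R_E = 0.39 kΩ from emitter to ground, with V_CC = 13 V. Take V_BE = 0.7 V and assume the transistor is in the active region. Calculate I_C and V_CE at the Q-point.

I_C ≈ 7.3 mA, V_CE ≈ 4.2 V

Thevenize the base divider: V_Th = V_CC·R_2/(R_1+R_2) = 13×33/89 = 4.82 V, R_Th = R_1‖R_2 = 20.8 kΩ.
Base-emitter loop: V_Th = I_B·R_Th + V_BE + (β+1)I_B·R_E, so I_B = (4.82 − 0.7) / (20.8 + 121×0.39) = 0.0606 mA.
I_C = β·I_B = 120×0.0606 = 7.28 mA, and I_E = (β+1)I_B = 7.34 mA.
V_CE = V_CC − I_C·R_C − I_E·R_E = 13 − 7.28×0.82 − 7.34×0.39 = 4.17 V.
V_CE = 4.17 V > 0.2 V confirms active-region operation.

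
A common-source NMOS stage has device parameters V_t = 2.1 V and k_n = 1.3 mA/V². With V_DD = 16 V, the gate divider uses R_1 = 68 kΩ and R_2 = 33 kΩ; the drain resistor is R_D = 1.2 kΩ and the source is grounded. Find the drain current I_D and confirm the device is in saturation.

V_G = V_DD·R_2/(R_1+R_2) = 16×33/101 = 5.23 V. With the source grounded, V_GS = V_G = 5.23 V.
Assume saturation: I_D = (k_n/2)(V_GS − V_t)² = (1.3/2)×(5.23 − 2.1)² = 0.65×3.13² = 6.36 mA.
V_DS = V_DD − I_D·R_D = 16 − 6.36×1.2 = 8.37 V.
Saturation requires V_DS ≥ V_GS − V_t = 3.13 V; 8.37 ≥ 3.13 ✓.

I_D ≈ 6.4 mA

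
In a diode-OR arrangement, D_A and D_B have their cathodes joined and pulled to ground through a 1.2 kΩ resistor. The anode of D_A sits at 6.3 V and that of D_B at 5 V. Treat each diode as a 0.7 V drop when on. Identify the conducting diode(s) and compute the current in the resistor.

Assume both conduct. Then node N would need to be at both 6.3−0.7 = 5.6 V and 5−0.7 = 4.3 V, which is impossible.
Assume only D_A conducts: V_N = 6.3 − 0.7 = 5.6 V, so I_R = 5.6/1.2 = 4.67 mA.
Check D_B: its anode-to-cathode voltage is 5 − 5.6 = -0.6 V < 0.7 V, so it is off. The assumption is consistent.

Only D_A conducts; I_R ≈ 4.7 mA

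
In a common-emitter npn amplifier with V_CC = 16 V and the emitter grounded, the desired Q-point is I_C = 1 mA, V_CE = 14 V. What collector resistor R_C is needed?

R_C ≈ 2 kΩ

Collector loop: V_CC = I_C·R_C + V_CE.
R_C = (V_CC − V_CE)/I_C = (16 − 14)/1 = 2 kΩ.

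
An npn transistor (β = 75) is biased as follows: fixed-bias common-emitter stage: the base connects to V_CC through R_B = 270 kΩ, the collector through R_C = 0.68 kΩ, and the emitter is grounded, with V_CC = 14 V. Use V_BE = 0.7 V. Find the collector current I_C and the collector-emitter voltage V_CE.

I_C ≈ 3.7 mA, V_CE ≈ 11 V

Base loop: V_CC = I_B·R_B + V_BE, so I_B = (14 − 0.7)/270 kΩ = 0.0493 mA.
In the active region I_C = β·I_B = 75 × 0.0493 = 3.69 mA.
Collector loop: V_CE = V_CC − I_C·R_C = 14 − 3.69×0.68 = 11.5 V.
Since V_CE = 11.5 V > V_CE(sat) ≈ 0.2 V, the transistor is in the active region as assumed.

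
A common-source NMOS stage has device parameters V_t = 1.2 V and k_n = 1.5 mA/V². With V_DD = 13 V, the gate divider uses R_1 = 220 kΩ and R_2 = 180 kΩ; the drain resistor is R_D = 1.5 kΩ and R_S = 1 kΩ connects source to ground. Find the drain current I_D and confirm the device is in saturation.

V_G = V_DD·R_2/(R_1+R_2) = 13×180/400 = 5.85 V.
Assume saturation: I_D = (k_n/2)(V_GS − V_t)² with V_GS = V_G − I_D·R_S = 5.85 − 1·I_D.
Substituting gives 0.75·I_D² − 7.97·I_D + 16.2 = 0, with roots I_D = 2.74 or 7.89 mA.
The root I_D = 7.89 mA gives V_GS = -2.04 V ≤ V_t, so take I_D = 2.74 mA.
Then V_GS = 3.11 V and V_DS = V_DD − I_D(R_D+R_S) = 13 − 2.74×2.5 = 6.15 V.
Saturation requires V_DS ≥ V_GS − V_t = 1.91 V; 6.15 ≥ 1.91 ✓.

I_D ≈ 2.7 mA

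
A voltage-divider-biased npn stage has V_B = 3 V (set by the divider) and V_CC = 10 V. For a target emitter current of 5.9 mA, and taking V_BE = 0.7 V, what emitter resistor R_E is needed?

V_E = V_B − V_BE = 3 − 0.7 = 2.3 V.
R_E = V_E / I_E = 2.3 / 5.9 = 0.39 kΩ.

R_E ≈ 0.39 kΩ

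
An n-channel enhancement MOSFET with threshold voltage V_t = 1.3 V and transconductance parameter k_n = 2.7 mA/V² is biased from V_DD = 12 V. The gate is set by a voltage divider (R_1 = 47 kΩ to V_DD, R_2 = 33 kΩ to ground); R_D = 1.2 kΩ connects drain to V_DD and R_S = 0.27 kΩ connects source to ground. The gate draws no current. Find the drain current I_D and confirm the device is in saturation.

I_D ≈ 5.8 mA

V_G = V_DD·R_2/(R_1+R_2) = 12×33/80 = 4.95 V.
Assume saturation: I_D = (k_n/2)(V_GS − V_t)² with V_GS = V_G − I_D·R_S = 4.95 − 0.27·I_D.
Substituting gives 0.0984·I_D² − 3.66·I_D + 18 = 0, with roots I_D = 5.83 or 31.4 mA.
The root I_D = 31.4 mA gives V_GS = -3.52 V ≤ V_t, so take I_D = 5.83 mA.
Then V_GS = 3.38 V and V_DS = V_DD − I_D(R_D+R_S) = 12 − 5.83×1.47 = 3.44 V.
Saturation requires V_DS ≥ V_GS − V_t = 2.08 V; 3.44 ≥ 2.08 ✓.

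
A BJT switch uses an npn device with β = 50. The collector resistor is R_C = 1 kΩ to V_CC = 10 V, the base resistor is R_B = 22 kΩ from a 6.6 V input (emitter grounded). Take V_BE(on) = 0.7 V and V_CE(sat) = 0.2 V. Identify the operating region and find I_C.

Assume active: I_B = (6.6 − 0.7)/22 = 0.268 mA, giving I_C = β·I_B = 13.4 mA.
But then V_CE = 10 − 13.4×1 = -3.41 V < V_CE(sat) = 0.2 V — impossible in the active region.
So the transistor is saturated. With V_CE = 0.2 V, I_C = (V_CC − 0.2)/R_C = 9.8/1 = 9.8 mA.
Check: β·I_B = 13.4 mA > I_C = 9.8 mA, confirming saturation.

saturation; I_C ≈ 9.8 mA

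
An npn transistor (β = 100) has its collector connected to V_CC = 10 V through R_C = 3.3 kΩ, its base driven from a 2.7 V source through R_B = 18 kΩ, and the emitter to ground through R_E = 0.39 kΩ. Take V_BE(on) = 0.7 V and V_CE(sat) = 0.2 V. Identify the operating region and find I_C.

saturation; I_C ≈ 2.7 mA

Assume active: I_B = (2.7 − 0.7)/(18 + 101×0.39) = 0.0348 mA, I_C = β·I_B = 3.48 mA.
Then V_CE = 10 − 3.48×3.3 − 3.52×0.39 = -2.87 V < 0.2 V — the active assumption fails.
Re-solve with V_CE = 0.2 V. KCL at the emitter: V_E/R_E = (V_BB−0.7−V_E)/R_B + (V_CC−0.2−V_E)/R_C, giving V_E = 1.05 V.
I_C = (V_CC − 0.2 − V_E)/R_C = (9.8 − 1.05)/3.3 = 2.65 mA.
Check: I_B = (2 − 1.05)/18 = 0.0525 mA, and β·I_B = 5.25 mA > I_C, confirming saturation.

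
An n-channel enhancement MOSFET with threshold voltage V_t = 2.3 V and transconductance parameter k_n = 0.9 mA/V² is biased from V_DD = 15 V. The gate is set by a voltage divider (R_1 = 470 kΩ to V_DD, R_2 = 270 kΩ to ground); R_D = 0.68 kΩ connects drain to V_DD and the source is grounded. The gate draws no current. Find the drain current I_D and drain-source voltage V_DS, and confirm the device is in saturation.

V_G = V_DD·R_2/(R_1+R_2) = 15×270/740 = 5.47 V. With the source grounded, V_GS = V_G = 5.47 V.
Assume saturation: I_D = (k_n/2)(V_GS − V_t)² = (0.9/2)×(5.47 − 2.3)² = 0.45×3.17² = 4.53 mA.
V_DS = V_DD − I_D·R_D = 15 − 4.53×0.68 = 11.9 V.
Saturation requires V_DS ≥ V_GS − V_t = 3.17 V; 11.9 ≥ 3.17 ✓.

I_D ≈ 4.5 mA, V_DS ≈ 12 V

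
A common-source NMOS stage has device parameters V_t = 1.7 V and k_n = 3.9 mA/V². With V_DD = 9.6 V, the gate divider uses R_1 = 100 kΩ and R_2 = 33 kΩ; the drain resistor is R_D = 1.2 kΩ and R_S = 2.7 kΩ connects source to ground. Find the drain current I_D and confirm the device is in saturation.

V_G = V_DD·R_2/(R_1+R_2) = 9.6×33/133 = 2.38 V.
Assume saturation: I_D = (k_n/2)(V_GS − V_t)² with V_GS = V_G − I_D·R_S = 2.38 − 2.7·I_D.
Substituting gives 14.2·I_D² − 8.18·I_D + 0.907 = 0, with roots I_D = 0.15 or 0.426 mA.
The root I_D = 0.426 mA gives V_GS = 1.23 V ≤ V_t, so take I_D = 0.15 mA.
Then V_GS = 1.98 V and V_DS = V_DD − I_D(R_D+R_S) = 9.6 − 0.15×3.9 = 9.02 V.
Saturation requires V_DS ≥ V_GS − V_t = 0.277 V; 9.02 ≥ 0.277 ✓.

I_D ≈ 0.15 mA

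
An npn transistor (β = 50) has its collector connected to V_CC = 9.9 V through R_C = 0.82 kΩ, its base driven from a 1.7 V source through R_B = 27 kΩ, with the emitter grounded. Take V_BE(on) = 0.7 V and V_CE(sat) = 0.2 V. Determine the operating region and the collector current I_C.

Assume active. Base-emitter loop: I_B = (V_BB − V_BE)/R_B = (1.7 − 0.7)/27 = 0.037 mA.
I_C = β·I_B = 50×0.037 = 1.85 mA.
V_CE = V_CC − I_C·R_C = 9.9 − 1.85×0.82 = 8.38 V > V_CE(sat), so the active-region assumption holds.

active; I_C ≈ 1.9 mA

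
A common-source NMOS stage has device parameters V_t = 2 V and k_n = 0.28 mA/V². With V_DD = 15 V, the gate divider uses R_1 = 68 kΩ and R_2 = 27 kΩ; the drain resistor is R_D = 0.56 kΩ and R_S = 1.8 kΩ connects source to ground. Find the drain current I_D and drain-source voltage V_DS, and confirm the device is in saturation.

V_G = V_DD·R_2/(R_1+R_2) = 15×27/95 = 4.26 V.
Assume saturation: I_D = (k_n/2)(V_GS − V_t)² with V_GS = V_G − I_D·R_S = 4.26 − 1.8·I_D.
Substituting gives 0.454·I_D² − 2.14·I_D + 0.717 = 0, with roots I_D = 0.363 or 4.36 mA.
The root I_D = 4.36 mA gives V_GS = -3.58 V ≤ V_t, so take I_D = 0.363 mA.
Then V_GS = 3.61 V and V_DS = V_DD − I_D(R_D+R_S) = 15 − 0.363×2.36 = 14.1 V.
Saturation requires V_DS ≥ V_GS − V_t = 1.61 V; 14.1 ≥ 1.61 ✓.

I_D ≈ 0.36 mA, V_DS ≈ 14 V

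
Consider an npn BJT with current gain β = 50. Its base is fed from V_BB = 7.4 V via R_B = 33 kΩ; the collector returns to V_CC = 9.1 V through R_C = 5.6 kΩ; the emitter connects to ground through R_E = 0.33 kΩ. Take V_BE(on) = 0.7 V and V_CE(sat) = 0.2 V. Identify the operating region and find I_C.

saturation; I_C ≈ 1.5 mA

Assume active: I_B = (7.4 − 0.7)/(33 + 51×0.33) = 0.134 mA, I_C = β·I_B = 6.72 mA.
Then V_CE = 9.1 − 6.72×5.6 − 6.86×0.33 = -30.8 V < 0.2 V — the active assumption fails.
Re-solve with V_CE = 0.2 V. KCL at the emitter: V_E/R_E = (V_BB−0.7−V_E)/R_B + (V_CC−0.2−V_E)/R_C, giving V_E = 0.553 V.
I_C = (V_CC − 0.2 − V_E)/R_C = (8.9 − 0.553)/5.6 = 1.49 mA.
Check: I_B = (6.7 − 0.553)/33 = 0.186 mA, and β·I_B = 9.31 mA > I_C, confirming saturation.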